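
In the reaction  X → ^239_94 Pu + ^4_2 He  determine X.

Cm-243

Conserve mass number: A = 239 + 4, so A = 243.
Conserve atomic number: Z = 94 + 2, so Z = 96.
Z = 96 is curium, so the species is ^243_96 Cm.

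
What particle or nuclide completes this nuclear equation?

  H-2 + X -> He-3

Conserve mass number: 2 + A = 3, so A = 1.
Conserve atomic number: 1 + Z = 2, so Z = 1.
A = 1 and Z = 1 is H-1 — a proton.

proton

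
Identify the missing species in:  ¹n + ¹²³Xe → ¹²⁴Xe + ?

gamma ray

Conserve mass number: 1 + 123 = 124 + A, so A = 0.
Conserve atomic number: 0 + 54 = 54 + Z, so Z = 0.
A = 0 and Z = 0 is γ — a gamma ray.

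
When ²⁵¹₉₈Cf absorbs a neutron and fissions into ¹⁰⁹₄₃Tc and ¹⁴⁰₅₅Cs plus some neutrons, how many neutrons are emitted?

Conserve mass number: 252 = 109 + 140 + k, so k = 252 − 249 = 3.
Check atomic number: 98 = 43 + 55 + 0 = 98. ✓

3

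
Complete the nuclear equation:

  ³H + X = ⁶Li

Conserve mass number: 3 + A = 6, so A = 3.
Conserve atomic number: 1 + Z = 3, so Z = 2.
Z = 2 is helium, so the species is ³He.

He-3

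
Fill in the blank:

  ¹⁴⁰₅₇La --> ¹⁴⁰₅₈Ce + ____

Conserve mass number: 140 = 140 + A, so A = 0.
Conserve atomic number: 57 = 58 + Z, so Z = -1.
A = 0 and Z = -1 is ⁰₋₁e — a beta-minus particle.

beta-minus particle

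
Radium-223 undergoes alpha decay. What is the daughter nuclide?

Alpha decay: mass number changes by -4, atomic number by -2.
A: 223 − 4 = 219; Z: 88 − 2 = 86.
Z = 86 is radon, so the daughter is radon-219.

Rn-219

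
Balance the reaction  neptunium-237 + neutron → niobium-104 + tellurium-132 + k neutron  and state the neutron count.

2

Conserve mass number: 238 = 104 + 132 + k, so k = 238 − 236 = 2.
Check atomic number: 93 = 41 + 52 + 0 = 93. ✓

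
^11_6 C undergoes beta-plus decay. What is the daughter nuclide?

B-11

Beta-plus decay: mass number changes by +0, atomic number by -1.
A: 11 = 11; Z: 6 − 1 = 5.
Z = 5 is boron, so the daughter is ^11_5 B.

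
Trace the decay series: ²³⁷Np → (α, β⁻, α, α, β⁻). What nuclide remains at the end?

Ac-225

Start: (A, Z) = (237, 93).
After α: (233, 91).
After β⁻: (233, 92).
After α: (229, 90).
After α: (225, 88).
After β⁻: (225, 89).
Z = 89 is actinium.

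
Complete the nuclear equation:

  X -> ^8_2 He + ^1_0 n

Conserve mass number: A = 8 + 1, so A = 9.
Conserve atomic number: Z = 2 + 0, so Z = 2.
Z = 2 is helium, so the species is ^9_2 He.

He-9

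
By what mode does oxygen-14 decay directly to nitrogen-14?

beta-plus decay or electron capture

ΔA = 14 − 14 = 0; ΔZ = 7 − 8 = -1.
A is unchanged and Z drops by 1 — a proton has become a neutron (β⁺ emission or electron capture).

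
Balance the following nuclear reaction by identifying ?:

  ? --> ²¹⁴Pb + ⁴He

Conserve mass number: A = 214 + 4, so A = 218.
Conserve atomic number: Z = 82 + 2, so Z = 84.
Z = 84 is polonium, so the species is ²¹⁸Po.

Po-218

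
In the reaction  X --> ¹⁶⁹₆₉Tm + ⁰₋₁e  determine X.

Er-169

Conserve mass number: A = 169 + 0, so A = 169.
Conserve atomic number: Z = 69 − 1, so Z = 68.
Z = 68 is erbium, so the species is ¹⁶⁹₆₈Er.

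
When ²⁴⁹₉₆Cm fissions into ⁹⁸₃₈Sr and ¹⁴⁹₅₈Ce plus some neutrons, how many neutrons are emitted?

Conserve mass number: 249 = 98 + 149 + k, so k = 249 − 247 = 2.
Check atomic number: 96 = 38 + 58 + 0 = 96. ✓

2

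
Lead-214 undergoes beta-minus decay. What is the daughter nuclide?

Bi-214

Beta-minus decay: mass number changes by +0, atomic number by +1.
A: 214 = 214; Z: 82 + 1 = 83.
Z = 83 is bismuth, so the daughter is bismuth-214.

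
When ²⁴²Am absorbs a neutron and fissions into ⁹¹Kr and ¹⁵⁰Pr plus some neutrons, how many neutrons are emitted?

Conserve mass number: 243 = 91 + 150 + k, so k = 243 − 241 = 2.
Check atomic number: 95 = 36 + 59 + 0 = 95. ✓

2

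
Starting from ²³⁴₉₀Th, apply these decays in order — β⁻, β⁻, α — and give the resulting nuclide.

Th-230

Start: (A, Z) = (234, 90).
After β⁻: (234, 91).
After β⁻: (234, 92).
After α: (230, 90).
Z = 90 is thorium.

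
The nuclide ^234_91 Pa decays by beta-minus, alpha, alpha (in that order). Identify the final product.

Ra-226

Start: (A, Z) = (234, 91).
After β⁻: (234, 92).
After α: (230, 90).
After α: (226, 88).
Z = 88 is radium.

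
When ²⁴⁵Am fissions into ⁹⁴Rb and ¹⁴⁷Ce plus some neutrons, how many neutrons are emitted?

Conserve mass number: 245 = 94 + 147 + k, so k = 245 − 241 = 4.
Check atomic number: 95 = 37 + 58 + 0 = 95. ✓

4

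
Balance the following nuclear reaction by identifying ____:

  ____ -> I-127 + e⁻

Conserve mass number: A = 127 + 0, so A = 127.
Conserve atomic number: Z = 53 − 1, so Z = 52.
Z = 52 is tellurium, so the species is Te-127.

Te-127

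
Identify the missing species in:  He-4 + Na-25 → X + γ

Al-29

Conserve mass number: 4 + 25 = A + 0, so A = 29.
Conserve atomic number: 2 + 11 = Z + 0, so Z = 13.
Z = 13 is aluminium, so the species is Al-29.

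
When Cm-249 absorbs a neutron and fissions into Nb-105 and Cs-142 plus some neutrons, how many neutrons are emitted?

3

Conserve mass number: 250 = 105 + 142 + k, so k = 250 − 247 = 3.
Check atomic number: 96 = 41 + 55 + 0 = 96. ✓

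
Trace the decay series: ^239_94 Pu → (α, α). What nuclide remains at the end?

Start: (A, Z) = (239, 94).
After α: (235, 92).
After α: (231, 90).
Z = 90 is thorium.

Th-231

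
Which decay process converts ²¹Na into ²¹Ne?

ΔA = 21 − 21 = 0; ΔZ = 10 − 11 = -1.
A is unchanged and Z drops by 1 — a proton has become a neutron (β⁺ emission or electron capture).

beta-plus decay or electron capture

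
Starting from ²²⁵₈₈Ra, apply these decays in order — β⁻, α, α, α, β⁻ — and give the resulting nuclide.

Po-213

Start: (A, Z) = (225, 88).
After β⁻: (225, 89).
After α: (221, 87).
After α: (217, 85).
After α: (213, 83).
After β⁻: (213, 84).
Z = 84 is polonium.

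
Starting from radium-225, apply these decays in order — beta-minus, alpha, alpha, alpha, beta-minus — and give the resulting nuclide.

Po-213

Start: (A, Z) = (225, 88).
After β⁻: (225, 89).
After α: (221, 87).
After α: (217, 85).
After α: (213, 83).
After β⁻: (213, 84).
Z = 84 is polonium.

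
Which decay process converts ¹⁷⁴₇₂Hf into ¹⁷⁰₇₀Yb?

ΔA = 170 − 174 = -4; ΔZ = 70 − 72 = -2.
A drops by 4 and Z drops by 2 — the signature of alpha emission.

alpha decay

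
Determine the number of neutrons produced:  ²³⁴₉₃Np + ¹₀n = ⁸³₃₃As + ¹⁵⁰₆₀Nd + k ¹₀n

Conserve mass number: 235 = 83 + 150 + k, so k = 235 − 233 = 2.
Check atomic number: 93 = 33 + 60 + 0 = 93. ✓

2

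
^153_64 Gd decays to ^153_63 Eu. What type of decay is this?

beta-plus decay or electron capture

ΔA = 153 − 153 = 0; ΔZ = 63 − 64 = -1.
A is unchanged and Z drops by 1 — a proton has become a neutron (β⁺ emission or electron capture).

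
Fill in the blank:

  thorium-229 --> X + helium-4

Conserve mass number: 229 = A + 4, so A = 225.
Conserve atomic number: 90 = Z + 2, so Z = 88.
Z = 88 is radium, so the species is radium-225.

Ra-225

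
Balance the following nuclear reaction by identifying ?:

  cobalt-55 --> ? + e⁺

Fe-55

Conserve mass number: 55 = A + 0, so A = 55.
Conserve atomic number: 27 = Z + 1, so Z = 26.
Z = 26 is iron, so the species is iron-55.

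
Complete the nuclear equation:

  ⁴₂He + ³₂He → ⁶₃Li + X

proton

Conserve mass number: 4 + 3 = 6 + A, so A = 1.
Conserve atomic number: 2 + 2 = 3 + Z, so Z = 1.
A = 1 and Z = 1 is ¹₁H — a proton.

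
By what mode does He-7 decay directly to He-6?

ΔA = 6 − 7 = -1; ΔZ = 2 − 2 = +0.
A drops by 1 with Z unchanged — a neutron was emitted.

neutron emission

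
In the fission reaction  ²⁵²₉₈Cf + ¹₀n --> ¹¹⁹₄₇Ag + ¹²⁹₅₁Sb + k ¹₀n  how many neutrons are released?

Conserve mass number: 253 = 119 + 129 + k, so k = 253 − 248 = 5.
Check atomic number: 98 = 47 + 51 + 0 = 98. ✓

5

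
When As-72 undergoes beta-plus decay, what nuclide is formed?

Ge-72

Beta-plus decay: mass number changes by +0, atomic number by -1.
A: 72 = 72; Z: 33 − 1 = 32.
Z = 32 is germanium, so the daughter is Ge-72.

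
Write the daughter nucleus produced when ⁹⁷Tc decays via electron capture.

Mo-97

Electron capture: mass number changes by +0, atomic number by -1.
A: 97 = 97; Z: 43 − 1 = 42.
Z = 42 is molybdenum, so the daughter is ⁹⁷Mo.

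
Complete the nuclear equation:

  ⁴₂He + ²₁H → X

Conserve mass number: 4 + 2 = A, so A = 6.
Conserve atomic number: 2 + 1 = Z, so Z = 3.
Z = 3 is lithium, so the species is ⁶₃Li.

Li-6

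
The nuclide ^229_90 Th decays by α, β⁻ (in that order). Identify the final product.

Start: (A, Z) = (229, 90).
After α: (225, 88).
After β⁻: (225, 89).
Z = 89 is actinium.

Ac-225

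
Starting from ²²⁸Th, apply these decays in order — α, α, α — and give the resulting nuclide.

Start: (A, Z) = (228, 90).
After α: (224, 88).
After α: (220, 86).
After α: (216, 84).
Z = 84 is polonium.

Po-216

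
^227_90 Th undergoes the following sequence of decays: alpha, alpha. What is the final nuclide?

Rn-219

Start: (A, Z) = (227, 90).
After α: (223, 88).
After α: (219, 86).
Z = 86 is radon.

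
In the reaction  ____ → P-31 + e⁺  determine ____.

S-31

Conserve mass number: A = 31 + 0, so A = 31.
Conserve atomic number: Z = 15 + 1, so Z = 16.
Z = 16 is sulfur, so the species is S-31.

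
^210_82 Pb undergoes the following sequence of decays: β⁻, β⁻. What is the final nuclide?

Po-210

Start: (A, Z) = (210, 82).
After β⁻: (210, 83).
After β⁻: (210, 84).
Z = 84 is polonium.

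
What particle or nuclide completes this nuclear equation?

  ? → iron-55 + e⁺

Conserve mass number: A = 55 + 0, so A = 55.
Conserve atomic number: Z = 26 + 1, so Z = 27.
Z = 27 is cobalt, so the species is cobalt-55.

Co-55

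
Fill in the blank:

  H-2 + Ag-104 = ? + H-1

Ag-105

Conserve mass number: 2 + 104 = A + 1, so A = 105.
Conserve atomic number: 1 + 47 = Z + 1, so Z = 47.
Z = 47 is silver, so the species is Ag-105.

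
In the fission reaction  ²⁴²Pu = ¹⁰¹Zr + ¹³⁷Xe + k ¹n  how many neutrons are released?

Conserve mass number: 242 = 101 + 137 + k, so k = 242 − 238 = 4.
Check atomic number: 94 = 40 + 54 + 0 = 94. ✓

4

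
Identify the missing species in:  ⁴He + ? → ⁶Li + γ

Conserve mass number: 4 + A = 6 + 0, so A = 2.
Conserve atomic number: 2 + Z = 3 + 0, so Z = 1.
A = 2 and Z = 1 is ²H — a deuteron.

deuteron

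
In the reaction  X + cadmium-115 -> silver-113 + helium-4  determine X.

Conserve mass number: A + 115 = 113 + 4, so A = 2.
Conserve atomic number: Z + 48 = 47 + 2, so Z = 1.
A = 2 and Z = 1 is hydrogen-2 — a deuteron.

deuteron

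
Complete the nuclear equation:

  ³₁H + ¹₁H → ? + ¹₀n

Conserve mass number: 3 + 1 = A + 1, so A = 3.
Conserve atomic number: 1 + 1 = Z + 0, so Z = 2.
Z = 2 is helium, so the species is ³₂He.

He-3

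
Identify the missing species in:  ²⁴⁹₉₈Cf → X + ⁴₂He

Conserve mass number: 249 = A + 4, so A = 245.
Conserve atomic number: 98 = Z + 2, so Z = 96.
Z = 96 is curium, so the species is ²⁴⁵₉₆Cm.

Cm-245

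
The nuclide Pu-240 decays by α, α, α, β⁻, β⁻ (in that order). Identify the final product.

Th-228

Start: (A, Z) = (240, 94).
After α: (236, 92).
After α: (232, 90).
After α: (228, 88).
After β⁻: (228, 89).
After β⁻: (228, 90).
Z = 90 is thorium.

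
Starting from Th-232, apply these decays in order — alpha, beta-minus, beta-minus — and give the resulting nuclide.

Th-228

Start: (A, Z) = (232, 90).
After α: (228, 88).
After β⁻: (228, 89).
After β⁻: (228, 90).
Z = 90 is thorium.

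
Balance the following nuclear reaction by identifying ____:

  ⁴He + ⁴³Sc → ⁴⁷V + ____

Conserve mass number: 4 + 43 = 47 + A, so A = 0.
Conserve atomic number: 2 + 21 = 23 + Z, so Z = 0.
A = 0 and Z = 0 is γ — a gamma ray.

gamma ray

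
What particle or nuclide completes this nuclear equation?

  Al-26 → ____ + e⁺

Conserve mass number: 26 = A + 0, so A = 26.
Conserve atomic number: 13 = Z + 1, so Z = 12.
Z = 12 is magnesium, so the species is Mg-26.

Mg-26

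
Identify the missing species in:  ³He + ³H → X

Conserve mass number: 3 + 3 = A, so A = 6.
Conserve atomic number: 2 + 1 = Z, so Z = 3.
Z = 3 is lithium, so the species is ⁶Li.

Li-6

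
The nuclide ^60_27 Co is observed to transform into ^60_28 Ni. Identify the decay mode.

ΔA = 60 − 60 = 0; ΔZ = 28 − 27 = +1.
A is unchanged and Z rises by 1 — a neutron has become a proton (β⁻ decay).

beta-minus decay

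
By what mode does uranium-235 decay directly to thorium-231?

ΔA = 231 − 235 = -4; ΔZ = 90 − 92 = -2.
A drops by 4 and Z drops by 2 — the signature of alpha emission.

alpha decay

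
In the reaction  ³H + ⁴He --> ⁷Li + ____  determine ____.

Conserve mass number: 3 + 4 = 7 + A, so A = 0.
Conserve atomic number: 1 + 2 = 3 + Z, so Z = 0.
A = 0 and Z = 0 is γ — a gamma ray.

gamma ray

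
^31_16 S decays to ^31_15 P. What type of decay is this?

ΔA = 31 − 31 = 0; ΔZ = 15 − 16 = -1.
A is unchanged and Z drops by 1 — a proton has become a neutron (β⁺ emission or electron capture).

beta-plus decay or electron capture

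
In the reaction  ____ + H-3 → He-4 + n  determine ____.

deuteron

Conserve mass number: A + 3 = 4 + 1, so A = 2.
Conserve atomic number: Z + 1 = 2 + 0, so Z = 1.
A = 2 and Z = 1 is H-2 — a deuteron.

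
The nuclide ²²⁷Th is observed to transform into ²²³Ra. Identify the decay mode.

alpha decay

ΔA = 223 − 227 = -4; ΔZ = 88 − 90 = -2.
A drops by 4 and Z drops by 2 — the signature of alpha emission.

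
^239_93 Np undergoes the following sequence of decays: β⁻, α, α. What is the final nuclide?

Th-231

Start: (A, Z) = (239, 93).
After β⁻: (239, 94).
After α: (235, 92).
After α: (231, 90).
Z = 90 is thorium.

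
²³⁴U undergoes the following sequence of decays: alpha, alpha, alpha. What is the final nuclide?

Start: (A, Z) = (234, 92).
After α: (230, 90).
After α: (226, 88).
After α: (222, 86).
Z = 86 is radon.

Rn-222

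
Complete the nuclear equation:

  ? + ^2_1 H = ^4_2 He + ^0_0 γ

Conserve mass number: A + 2 = 4 + 0, so A = 2.
Conserve atomic number: Z + 1 = 2 + 0, so Z = 1.
A = 2 and Z = 1 is ^2_1 H — a deuteron.

deuteron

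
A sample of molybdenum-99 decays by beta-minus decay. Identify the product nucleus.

Beta-minus decay: mass number changes by +0, atomic number by +1.
A: 99 = 99; Z: 42 + 1 = 43.
Z = 43 is technetium, so the daughter is technetium-99.

Tc-99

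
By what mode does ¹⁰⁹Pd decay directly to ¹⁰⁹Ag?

ΔA = 109 − 109 = 0; ΔZ = 47 − 46 = +1.
A is unchanged and Z rises by 1 — a neutron has become a proton (β⁻ decay).

beta-minus decay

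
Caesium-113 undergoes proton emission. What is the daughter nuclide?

Proton emission: mass number changes by -1, atomic number by -1.
A: 113 − 1 = 112; Z: 55 − 1 = 54.
Z = 54 is xenon, so the daughter is xenon-112.

Xe-112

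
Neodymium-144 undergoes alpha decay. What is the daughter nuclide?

Ce-140

Alpha decay: mass number changes by -4, atomic number by -2.
A: 144 − 4 = 140; Z: 60 − 2 = 58.
Z = 58 is cerium, so the daughter is cerium-140.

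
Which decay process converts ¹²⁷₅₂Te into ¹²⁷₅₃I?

beta-minus decay

ΔA = 127 − 127 = 0; ΔZ = 53 − 52 = +1.
A is unchanged and Z rises by 1 — a neutron has become a proton (β⁻ decay).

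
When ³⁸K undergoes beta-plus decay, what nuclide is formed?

Ar-38

Beta-plus decay: mass number changes by +0, atomic number by -1.
A: 38 = 38; Z: 19 − 1 = 18.
Z = 18 is argon, so the daughter is ³⁸Ar.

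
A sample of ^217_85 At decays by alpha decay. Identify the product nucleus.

Bi-213

Alpha decay: mass number changes by -4, atomic number by -2.
A: 217 − 4 = 213; Z: 85 − 2 = 83.
Z = 83 is bismuth, so the daughter is ^213_83 Bi.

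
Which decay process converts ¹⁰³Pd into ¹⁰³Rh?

beta-plus decay or electron capture

ΔA = 103 − 103 = 0; ΔZ = 45 − 46 = -1.
A is unchanged and Z drops by 1 — a proton has become a neutron (β⁺ emission or electron capture).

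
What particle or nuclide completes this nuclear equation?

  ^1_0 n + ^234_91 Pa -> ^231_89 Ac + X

alpha particle

Conserve mass number: 1 + 234 = 231 + A, so A = 4.
Conserve atomic number: 0 + 91 = 89 + Z, so Z = 2.
A = 4 and Z = 2 is ^4_2 He — an alpha particle.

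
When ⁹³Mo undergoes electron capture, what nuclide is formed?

Nb-93

Electron capture: mass number changes by +0, atomic number by -1.
A: 93 = 93; Z: 42 − 1 = 41.
Z = 41 is niobium, so the daughter is ⁹³Nb.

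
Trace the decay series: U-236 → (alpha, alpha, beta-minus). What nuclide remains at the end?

Ac-228

Start: (A, Z) = (236, 92).
After α: (232, 90).
After α: (228, 88).
After β⁻: (228, 89).
Z = 89 is actinium.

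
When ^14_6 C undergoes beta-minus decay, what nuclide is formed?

N-14

Beta-minus decay: mass number changes by +0, atomic number by +1.
A: 14 = 14; Z: 6 + 1 = 7.
Z = 7 is nitrogen, so the daughter is ^14_7 N.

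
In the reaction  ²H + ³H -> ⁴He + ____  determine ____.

neutron

Conserve mass number: 2 + 3 = 4 + A, so A = 1.
Conserve atomic number: 1 + 1 = 2 + Z, so Z = 0.
A = 1 and Z = 0 is ¹n — a neutron.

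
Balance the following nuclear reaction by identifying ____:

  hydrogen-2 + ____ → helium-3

proton

Conserve mass number: 2 + A = 3, so A = 1.
Conserve atomic number: 1 + Z = 2, so Z = 1.
A = 1 and Z = 1 is hydrogen-1 — a proton.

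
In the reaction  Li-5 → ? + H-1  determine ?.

Conserve mass number: 5 = A + 1, so A = 4.
Conserve atomic number: 3 = Z + 1, so Z = 2.
A = 4 and Z = 2 is He-4 — an alpha particle.

He-4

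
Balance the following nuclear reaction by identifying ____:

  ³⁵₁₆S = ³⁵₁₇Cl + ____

Conserve mass number: 35 = 35 + A, so A = 0.
Conserve atomic number: 16 = 17 + Z, so Z = -1.
A = 0 and Z = -1 is ⁰₋₁e — a beta-minus particle.

beta-minus particle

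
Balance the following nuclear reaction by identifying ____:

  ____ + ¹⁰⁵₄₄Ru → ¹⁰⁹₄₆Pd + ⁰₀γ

Conserve mass number: A + 105 = 109 + 0, so A = 4.
Conserve atomic number: Z + 44 = 46 + 0, so Z = 2.
A = 4 and Z = 2 is ⁴₂He — an alpha particle.

alpha particle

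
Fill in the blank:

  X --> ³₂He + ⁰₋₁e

H-3

Conserve mass number: A = 3 + 0, so A = 3.
Conserve atomic number: Z = 2 − 1, so Z = 1.
A = 3 and Z = 1 is ³₁H — a triton.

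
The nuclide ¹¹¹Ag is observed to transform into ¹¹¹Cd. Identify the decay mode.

beta-minus decay

ΔA = 111 − 111 = 0; ΔZ = 48 − 47 = +1.
A is unchanged and Z rises by 1 — a neutron has become a proton (β⁻ decay).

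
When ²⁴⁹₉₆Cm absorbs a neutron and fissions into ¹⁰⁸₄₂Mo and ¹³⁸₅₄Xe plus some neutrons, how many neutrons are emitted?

4

Conserve mass number: 250 = 108 + 138 + k, so k = 250 − 246 = 4.
Check atomic number: 96 = 42 + 54 + 0 = 96. ✓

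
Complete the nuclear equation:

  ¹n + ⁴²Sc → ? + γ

Conserve mass number: 1 + 42 = A + 0, so A = 43.
Conserve atomic number: 0 + 21 = Z + 0, so Z = 21.
Z = 21 is scandium, so the species is ⁴³Sc.

Sc-43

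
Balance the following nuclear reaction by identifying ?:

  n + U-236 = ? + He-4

Th-233

Conserve mass number: 1 + 236 = A + 4, so A = 233.
Conserve atomic number: 0 + 92 = Z + 2, so Z = 90.
Z = 90 is thorium, so the species is Th-233.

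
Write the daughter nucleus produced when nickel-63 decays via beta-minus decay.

Cu-63

Beta-minus decay: mass number changes by +0, atomic number by +1.
A: 63 = 63; Z: 28 + 1 = 29.
Z = 29 is copper, so the daughter is copper-63.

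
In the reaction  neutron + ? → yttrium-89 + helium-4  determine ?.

Nb-92

Conserve mass number: 1 + A = 89 + 4, so A = 92.
Conserve atomic number: 0 + Z = 39 + 2, so Z = 41.
Z = 41 is niobium, so the species is niobium-92.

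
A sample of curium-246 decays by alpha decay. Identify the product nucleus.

Pu-242

Alpha decay: mass number changes by -4, atomic number by -2.
A: 246 − 4 = 242; Z: 96 − 2 = 94.
Z = 94 is plutonium, so the daughter is plutonium-242.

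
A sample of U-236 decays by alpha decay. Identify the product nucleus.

Th-232

Alpha decay: mass number changes by -4, atomic number by -2.
A: 236 − 4 = 232; Z: 92 − 2 = 90.
Z = 90 is thorium, so the daughter is Th-232.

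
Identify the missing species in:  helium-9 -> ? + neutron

Conserve mass number: 9 = A + 1, so A = 8.
Conserve atomic number: 2 = Z + 0, so Z = 2.
Z = 2 is helium, so the species is helium-8.

He-8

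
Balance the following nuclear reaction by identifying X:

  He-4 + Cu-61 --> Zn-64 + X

proton

Conserve mass number: 4 + 61 = 64 + A, so A = 1.
Conserve atomic number: 2 + 29 = 30 + Z, so Z = 1.
A = 1 and Z = 1 is H-1 — a proton.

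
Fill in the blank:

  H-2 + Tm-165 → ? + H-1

Tm-166

Conserve mass number: 2 + 165 = A + 1, so A = 166.
Conserve atomic number: 1 + 69 = Z + 1, so Z = 69.
Z = 69 is thulium, so the species is Tm-166.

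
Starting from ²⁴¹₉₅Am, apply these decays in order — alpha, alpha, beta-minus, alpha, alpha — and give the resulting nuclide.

Ra-225

Start: (A, Z) = (241, 95).
After α: (237, 93).
After α: (233, 91).
After β⁻: (233, 92).
After α: (229, 90).
After α: (225, 88).
Z = 88 is radium.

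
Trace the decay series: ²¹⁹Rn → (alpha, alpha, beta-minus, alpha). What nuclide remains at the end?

Start: (A, Z) = (219, 86).
After α: (215, 84).
After α: (211, 82).
After β⁻: (211, 83).
After α: (207, 81).
Z = 81 is thallium.

Tl-207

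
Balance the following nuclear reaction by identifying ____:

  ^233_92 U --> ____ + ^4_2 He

Conserve mass number: 233 = A + 4, so A = 229.
Conserve atomic number: 92 = Z + 2, so Z = 90.
Z = 90 is thorium, so the species is ^229_90 Th.

Th-229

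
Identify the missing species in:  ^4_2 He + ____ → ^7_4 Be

Conserve mass number: 4 + A = 7, so A = 3.
Conserve atomic number: 2 + Z = 4, so Z = 2.
Z = 2 is helium, so the species is ^3_2 He.

He-3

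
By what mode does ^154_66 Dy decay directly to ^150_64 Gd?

ΔA = 150 − 154 = -4; ΔZ = 64 − 66 = -2.
A drops by 4 and Z drops by 2 — the signature of alpha emission.

alpha decay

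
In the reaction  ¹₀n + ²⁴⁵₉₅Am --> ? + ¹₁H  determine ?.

Conserve mass number: 1 + 245 = A + 1, so A = 245.
Conserve atomic number: 0 + 95 = Z + 1, so Z = 94.
Z = 94 is plutonium, so the species is ²⁴⁵₉₄Pu.

Pu-245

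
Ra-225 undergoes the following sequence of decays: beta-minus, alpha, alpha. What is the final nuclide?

At-217

Start: (A, Z) = (225, 88).
After β⁻: (225, 89).
After α: (221, 87).
After α: (217, 85).
Z = 85 is astatine.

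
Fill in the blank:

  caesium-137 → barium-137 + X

Conserve mass number: 137 = 137 + A, so A = 0.
Conserve atomic number: 55 = 56 + Z, so Z = -1.
A = 0 and Z = -1 is e⁻ — a beta-minus particle.

beta-minus particle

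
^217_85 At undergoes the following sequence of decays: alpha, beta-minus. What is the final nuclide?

Po-213

Start: (A, Z) = (217, 85).
After α: (213, 83).
After β⁻: (213, 84).
Z = 84 is polonium.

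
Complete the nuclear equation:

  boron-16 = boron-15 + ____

neutron

Conserve mass number: 16 = 15 + A, so A = 1.
Conserve atomic number: 5 = 5 + Z, so Z = 0.
A = 1 and Z = 0 is neutron — a neutron.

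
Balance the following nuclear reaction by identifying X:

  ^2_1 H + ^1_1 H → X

Conserve mass number: 2 + 1 = A, so A = 3.
Conserve atomic number: 1 + 1 = Z, so Z = 2.
Z = 2 is helium, so the species is ^3_2 He.

He-3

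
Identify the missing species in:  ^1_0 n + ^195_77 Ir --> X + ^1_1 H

Os-195

Conserve mass number: 1 + 195 = A + 1, so A = 195.
Conserve atomic number: 0 + 77 = Z + 1, so Z = 76.
Z = 76 is osmium, so the species is ^195_76 Os.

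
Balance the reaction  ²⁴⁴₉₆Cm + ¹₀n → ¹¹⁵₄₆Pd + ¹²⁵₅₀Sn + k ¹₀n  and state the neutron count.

Conserve mass number: 245 = 115 + 125 + k, so k = 245 − 240 = 5.
Check atomic number: 96 = 46 + 50 + 0 = 96. ✓

5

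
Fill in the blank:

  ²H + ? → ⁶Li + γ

Conserve mass number: 2 + A = 6 + 0, so A = 4.
Conserve atomic number: 1 + Z = 3 + 0, so Z = 2.
A = 4 and Z = 2 is ⁴He — an alpha particle.

alpha particle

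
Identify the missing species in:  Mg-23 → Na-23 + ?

Conserve mass number: 23 = 23 + A, so A = 0.
Conserve atomic number: 12 = 11 + Z, so Z = 1.
A = 0 and Z = 1 is e⁺ — a positron.

positron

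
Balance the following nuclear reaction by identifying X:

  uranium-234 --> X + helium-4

Conserve mass number: 234 = A + 4, so A = 230.
Conserve atomic number: 92 = Z + 2, so Z = 90.
Z = 90 is thorium, so the species is thorium-230.

Th-230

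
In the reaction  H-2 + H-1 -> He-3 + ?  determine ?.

Conserve mass number: 2 + 1 = 3 + A, so A = 0.
Conserve atomic number: 1 + 1 = 2 + Z, so Z = 0.
A = 0 and Z = 0 is γ — a gamma ray.

gamma ray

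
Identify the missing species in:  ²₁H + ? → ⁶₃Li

Conserve mass number: 2 + A = 6, so A = 4.
Conserve atomic number: 1 + Z = 3, so Z = 2.
A = 4 and Z = 2 is ⁴₂He — an alpha particle.

alpha particle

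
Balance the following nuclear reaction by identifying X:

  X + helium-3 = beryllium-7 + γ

Conserve mass number: A + 3 = 7 + 0, so A = 4.
Conserve atomic number: Z + 2 = 4 + 0, so Z = 2.
A = 4 and Z = 2 is helium-4 — an alpha particle.

alpha particle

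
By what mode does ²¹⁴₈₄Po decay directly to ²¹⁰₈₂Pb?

ΔA = 210 − 214 = -4; ΔZ = 82 − 84 = -2.
A drops by 4 and Z drops by 2 — the signature of alpha emission.

alpha decay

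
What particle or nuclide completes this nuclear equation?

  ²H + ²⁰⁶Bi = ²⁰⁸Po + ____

gamma ray

Conserve mass number: 2 + 206 = 208 + A, so A = 0.
Conserve atomic number: 1 + 83 = 84 + Z, so Z = 0.
A = 0 and Z = 0 is γ — a gamma ray.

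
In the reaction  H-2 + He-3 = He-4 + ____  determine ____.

proton

Conserve mass number: 2 + 3 = 4 + A, so A = 1.
Conserve atomic number: 1 + 2 = 2 + Z, so Z = 1.
A = 1 and Z = 1 is H-1 — a proton.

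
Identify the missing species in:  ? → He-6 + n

Conserve mass number: A = 6 + 1, so A = 7.
Conserve atomic number: Z = 2 + 0, so Z = 2.
Z = 2 is helium, so the species is He-7.

He-7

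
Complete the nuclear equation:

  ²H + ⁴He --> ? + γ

Li-6

Conserve mass number: 2 + 4 = A + 0, so A = 6.
Conserve atomic number: 1 + 2 = Z + 0, so Z = 3.
Z = 3 is lithium, so the species is ⁶Li.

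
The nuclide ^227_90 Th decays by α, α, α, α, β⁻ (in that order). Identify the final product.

Start: (A, Z) = (227, 90).
After α: (223, 88).
After α: (219, 86).
After α: (215, 84).
After α: (211, 82).
After β⁻: (211, 83).
Z = 83 is bismuth.

Bi-211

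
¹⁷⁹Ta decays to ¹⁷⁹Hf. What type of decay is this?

ΔA = 179 − 179 = 0; ΔZ = 72 − 73 = -1.
A is unchanged and Z drops by 1 — a proton has become a neutron (β⁺ emission or electron capture).

beta-plus decay or electron capture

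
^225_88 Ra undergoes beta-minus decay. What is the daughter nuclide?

Beta-minus decay: mass number changes by +0, atomic number by +1.
A: 225 = 225; Z: 88 + 1 = 89.
Z = 89 is actinium, so the daughter is ^225_89 Ac.

Ac-225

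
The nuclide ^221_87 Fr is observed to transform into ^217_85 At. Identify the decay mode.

ΔA = 217 − 221 = -4; ΔZ = 85 − 87 = -2.
A drops by 4 and Z drops by 2 — the signature of alpha emission.

alpha decay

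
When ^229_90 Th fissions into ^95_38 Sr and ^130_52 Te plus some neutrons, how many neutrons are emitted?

Conserve mass number: 229 = 95 + 130 + k, so k = 229 − 225 = 4.
Check atomic number: 90 = 38 + 52 + 0 = 90. ✓

4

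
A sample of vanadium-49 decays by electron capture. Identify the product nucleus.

Electron capture: mass number changes by +0, atomic number by -1.
A: 49 = 49; Z: 23 − 1 = 22.
Z = 22 is titanium, so the daughter is titanium-49.

Ti-49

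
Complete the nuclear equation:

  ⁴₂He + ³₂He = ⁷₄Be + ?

gamma ray

Conserve mass number: 4 + 3 = 7 + A, so A = 0.
Conserve atomic number: 2 + 2 = 4 + Z, so Z = 0.
A = 0 and Z = 0 is ⁰₀γ — a gamma ray.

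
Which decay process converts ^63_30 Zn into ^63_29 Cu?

beta-plus decay or electron capture

ΔA = 63 − 63 = 0; ΔZ = 29 − 30 = -1.
A is unchanged and Z drops by 1 — a proton has become a neutron (β⁺ emission or electron capture).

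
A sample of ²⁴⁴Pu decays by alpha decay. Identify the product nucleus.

U-240

Alpha decay: mass number changes by -4, atomic number by -2.
A: 244 − 4 = 240; Z: 94 − 2 = 92.
Z = 92 is uranium, so the daughter is ²⁴⁰U.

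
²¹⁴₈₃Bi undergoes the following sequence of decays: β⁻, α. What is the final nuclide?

Start: (A, Z) = (214, 83).
After β⁻: (214, 84).
After α: (210, 82).
Z = 82 is lead.

Pb-210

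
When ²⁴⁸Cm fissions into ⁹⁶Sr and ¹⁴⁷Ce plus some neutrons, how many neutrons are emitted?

Conserve mass number: 248 = 96 + 147 + k, so k = 248 − 243 = 5.
Check atomic number: 96 = 38 + 58 + 0 = 96. ✓

5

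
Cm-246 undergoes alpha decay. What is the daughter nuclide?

Alpha decay: mass number changes by -4, atomic number by -2.
A: 246 − 4 = 242; Z: 96 − 2 = 94.
Z = 94 is plutonium, so the daughter is Pu-242.

Pu-242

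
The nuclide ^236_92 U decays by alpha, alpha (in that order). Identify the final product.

Start: (A, Z) = (236, 92).
After α: (232, 90).
After α: (228, 88).
Z = 88 is radium.

Ra-228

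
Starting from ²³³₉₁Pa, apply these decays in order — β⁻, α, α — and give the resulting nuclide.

Ra-225

Start: (A, Z) = (233, 91).
After β⁻: (233, 92).
After α: (229, 90).
After α: (225, 88).
Z = 88 is radium.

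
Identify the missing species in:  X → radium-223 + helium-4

Th-227

Conserve mass number: A = 223 + 4, so A = 227.
Conserve atomic number: Z = 88 + 2, so Z = 90.
Z = 90 is thorium, so the species is thorium-227.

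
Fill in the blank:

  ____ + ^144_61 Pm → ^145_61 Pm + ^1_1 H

Conserve mass number: A + 144 = 145 + 1, so A = 2.
Conserve atomic number: Z + 61 = 61 + 1, so Z = 1.
A = 2 and Z = 1 is ^2_1 H — a deuteron.

deuteron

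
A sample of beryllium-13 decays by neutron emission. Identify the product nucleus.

Neutron emission: mass number changes by -1, atomic number by +0.
A: 13 − 1 = 12; Z: 4 = 4.
Z = 4 is beryllium, so the daughter is beryllium-12.

Be-12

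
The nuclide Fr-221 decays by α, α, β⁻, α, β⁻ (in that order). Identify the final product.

Bi-209

Start: (A, Z) = (221, 87).
After α: (217, 85).
After α: (213, 83).
After β⁻: (213, 84).
After α: (209, 82).
After β⁻: (209, 83).
Z = 83 is bismuth.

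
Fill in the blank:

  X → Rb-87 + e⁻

Kr-87

Conserve mass number: A = 87 + 0, so A = 87.
Conserve atomic number: Z = 37 − 1, so Z = 36.
Z = 36 is krypton, so the species is Kr-87.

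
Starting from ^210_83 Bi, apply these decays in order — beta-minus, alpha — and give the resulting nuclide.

Pb-206

Start: (A, Z) = (210, 83).
After β⁻: (210, 84).
After α: (206, 82).
Z = 82 is lead.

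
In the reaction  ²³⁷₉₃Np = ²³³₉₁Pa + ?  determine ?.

alpha particle

Conserve mass number: 237 = 233 + A, so A = 4.
Conserve atomic number: 93 = 91 + Z, so Z = 2.
A = 4 and Z = 2 is ⁴₂He — an alpha particle.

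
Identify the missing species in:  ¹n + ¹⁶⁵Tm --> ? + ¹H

Er-165

Conserve mass number: 1 + 165 = A + 1, so A = 165.
Conserve atomic number: 0 + 69 = Z + 1, so Z = 68.
Z = 68 is erbium, so the species is ¹⁶⁵Er.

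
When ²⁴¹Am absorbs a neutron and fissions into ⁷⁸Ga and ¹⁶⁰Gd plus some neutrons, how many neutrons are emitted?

Conserve mass number: 242 = 78 + 160 + k, so k = 242 − 238 = 4.
Check atomic number: 95 = 31 + 64 + 0 = 95. ✓

4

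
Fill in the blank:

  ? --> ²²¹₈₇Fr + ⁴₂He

Conserve mass number: A = 221 + 4, so A = 225.
Conserve atomic number: Z = 87 + 2, so Z = 89.
Z = 89 is actinium, so the species is ²²⁵₈₉Ac.

Ac-225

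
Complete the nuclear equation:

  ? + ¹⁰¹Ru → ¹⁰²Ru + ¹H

deuteron

Conserve mass number: A + 101 = 102 + 1, so A = 2.
Conserve atomic number: Z + 44 = 44 + 1, so Z = 1.
A = 2 and Z = 1 is ²H — a deuteron.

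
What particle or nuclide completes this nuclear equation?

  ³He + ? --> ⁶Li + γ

Conserve mass number: 3 + A = 6 + 0, so A = 3.
Conserve atomic number: 2 + Z = 3 + 0, so Z = 1.
A = 3 and Z = 1 is ³H — a triton.

triton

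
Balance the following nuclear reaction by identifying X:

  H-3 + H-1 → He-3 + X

Conserve mass number: 3 + 1 = 3 + A, so A = 1.
Conserve atomic number: 1 + 1 = 2 + Z, so Z = 0.
A = 1 and Z = 0 is n — a neutron.

neutron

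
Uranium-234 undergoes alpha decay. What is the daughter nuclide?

Alpha decay: mass number changes by -4, atomic number by -2.
A: 234 − 4 = 230; Z: 92 − 2 = 90.
Z = 90 is thorium, so the daughter is thorium-230.

Th-230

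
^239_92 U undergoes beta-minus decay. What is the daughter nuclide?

Beta-minus decay: mass number changes by +0, atomic number by +1.
A: 239 = 239; Z: 92 + 1 = 93.
Z = 93 is neptunium, so the daughter is ^239_93 Np.

Np-239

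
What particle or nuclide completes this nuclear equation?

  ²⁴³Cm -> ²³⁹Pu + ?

alpha particle

Conserve mass number: 243 = 239 + A, so A = 4.
Conserve atomic number: 96 = 94 + Z, so Z = 2.
A = 4 and Z = 2 is ⁴He — an alpha particle.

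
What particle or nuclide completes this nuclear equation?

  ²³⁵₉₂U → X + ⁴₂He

Conserve mass number: 235 = A + 4, so A = 231.
Conserve atomic number: 92 = Z + 2, so Z = 90.
Z = 90 is thorium, so the species is ²³¹₉₀Th.

Th-231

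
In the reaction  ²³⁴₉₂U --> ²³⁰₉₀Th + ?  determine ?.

alpha particle

Conserve mass number: 234 = 230 + A, so A = 4.
Conserve atomic number: 92 = 90 + Z, so Z = 2.
A = 4 and Z = 2 is ⁴₂He — an alpha particle.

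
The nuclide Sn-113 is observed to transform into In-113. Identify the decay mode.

beta-plus decay or electron capture

ΔA = 113 − 113 = 0; ΔZ = 49 − 50 = -1.
A is unchanged and Z drops by 1 — a proton has become a neutron (β⁺ emission or electron capture).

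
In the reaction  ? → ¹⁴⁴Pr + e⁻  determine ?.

Conserve mass number: A = 144 + 0, so A = 144.
Conserve atomic number: Z = 59 − 1, so Z = 58.
Z = 58 is cerium, so the species is ¹⁴⁴Ce.

Ce-144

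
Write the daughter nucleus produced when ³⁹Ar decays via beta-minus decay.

Beta-minus decay: mass number changes by +0, atomic number by +1.
A: 39 = 39; Z: 18 + 1 = 19.
Z = 19 is potassium, so the daughter is ³⁹K.

K-39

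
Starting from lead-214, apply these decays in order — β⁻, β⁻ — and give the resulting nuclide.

Po-214

Start: (A, Z) = (214, 82).
After β⁻: (214, 83).
After β⁻: (214, 84).
Z = 84 is polonium.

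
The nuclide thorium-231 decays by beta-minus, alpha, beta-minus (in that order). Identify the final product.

Th-227

Start: (A, Z) = (231, 90).
After β⁻: (231, 91).
After α: (227, 89).
After β⁻: (227, 90).
Z = 90 is thorium.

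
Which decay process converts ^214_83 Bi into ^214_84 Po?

ΔA = 214 − 214 = 0; ΔZ = 84 − 83 = +1.
A is unchanged and Z rises by 1 — a neutron has become a proton (β⁻ decay).

beta-minus decay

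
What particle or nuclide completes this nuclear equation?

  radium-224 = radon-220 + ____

alpha particle

Conserve mass number: 224 = 220 + A, so A = 4.
Conserve atomic number: 88 = 86 + Z, so Z = 2.
A = 4 and Z = 2 is helium-4 — an alpha particle.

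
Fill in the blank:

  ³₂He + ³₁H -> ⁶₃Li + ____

gamma ray

Conserve mass number: 3 + 3 = 6 + A, so A = 0.
Conserve atomic number: 2 + 1 = 3 + Z, so Z = 0.
A = 0 and Z = 0 is ⁰₀γ — a gamma ray.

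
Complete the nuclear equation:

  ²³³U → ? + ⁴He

Conserve mass number: 233 = A + 4, so A = 229.
Conserve atomic number: 92 = Z + 2, so Z = 90.
Z = 90 is thorium, so the species is ²²⁹Th.

Th-229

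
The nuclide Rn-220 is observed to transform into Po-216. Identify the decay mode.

ΔA = 216 − 220 = -4; ΔZ = 84 − 86 = -2.
A drops by 4 and Z drops by 2 — the signature of alpha emission.

alpha decay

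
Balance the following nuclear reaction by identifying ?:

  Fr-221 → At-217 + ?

Conserve mass number: 221 = 217 + A, so A = 4.
Conserve atomic number: 87 = 85 + Z, so Z = 2.
A = 4 and Z = 2 is He-4 — an alpha particle.

alpha particle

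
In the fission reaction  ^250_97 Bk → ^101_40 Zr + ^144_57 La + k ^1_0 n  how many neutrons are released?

Conserve mass number: 250 = 101 + 144 + k, so k = 250 − 245 = 5.
Check atomic number: 97 = 40 + 57 + 0 = 97. ✓

5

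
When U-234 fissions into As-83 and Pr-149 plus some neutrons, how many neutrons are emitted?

2

Conserve mass number: 234 = 83 + 149 + k, so k = 234 − 232 = 2.
Check atomic number: 92 = 33 + 59 + 0 = 92. ✓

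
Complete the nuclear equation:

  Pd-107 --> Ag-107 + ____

beta-minus particle

Conserve mass number: 107 = 107 + A, so A = 0.
Conserve atomic number: 46 = 47 + Z, so Z = -1.
A = 0 and Z = -1 is e⁻ — a beta-minus particle.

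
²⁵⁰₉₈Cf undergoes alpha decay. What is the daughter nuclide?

Alpha decay: mass number changes by -4, atomic number by -2.
A: 250 − 4 = 246; Z: 98 − 2 = 96.
Z = 96 is curium, so the daughter is ²⁴⁶₉₆Cm.

Cm-246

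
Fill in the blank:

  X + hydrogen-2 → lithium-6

Conserve mass number: A + 2 = 6, so A = 4.
Conserve atomic number: Z + 1 = 3, so Z = 2.
A = 4 and Z = 2 is helium-4 — an alpha particle.

alpha particle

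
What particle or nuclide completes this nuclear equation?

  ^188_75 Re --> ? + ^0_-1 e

Os-188

Conserve mass number: 188 = A + 0, so A = 188.
Conserve atomic number: 75 = Z − 1, so Z = 76.
Z = 76 is osmium, so the species is ^188_76 Os.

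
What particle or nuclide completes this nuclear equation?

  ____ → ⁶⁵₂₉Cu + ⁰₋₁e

Ni-65

Conserve mass number: A = 65 + 0, so A = 65.
Conserve atomic number: Z = 29 − 1, so Z = 28.
Z = 28 is nickel, so the species is ⁶⁵₂₈Ni.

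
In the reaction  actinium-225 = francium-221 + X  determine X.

alpha particle

Conserve mass number: 225 = 221 + A, so A = 4.
Conserve atomic number: 89 = 87 + Z, so Z = 2.
A = 4 and Z = 2 is helium-4 — an alpha particle.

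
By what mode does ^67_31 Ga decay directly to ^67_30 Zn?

beta-plus decay or electron capture

ΔA = 67 − 67 = 0; ΔZ = 30 − 31 = -1.
A is unchanged and Z drops by 1 — a proton has become a neutron (β⁺ emission or electron capture).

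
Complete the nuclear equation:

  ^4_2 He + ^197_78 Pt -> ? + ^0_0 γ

Conserve mass number: 4 + 197 = A + 0, so A = 201.
Conserve atomic number: 2 + 78 = Z + 0, so Z = 80.
Z = 80 is mercury, so the species is ^201_80 Hg.

Hg-201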